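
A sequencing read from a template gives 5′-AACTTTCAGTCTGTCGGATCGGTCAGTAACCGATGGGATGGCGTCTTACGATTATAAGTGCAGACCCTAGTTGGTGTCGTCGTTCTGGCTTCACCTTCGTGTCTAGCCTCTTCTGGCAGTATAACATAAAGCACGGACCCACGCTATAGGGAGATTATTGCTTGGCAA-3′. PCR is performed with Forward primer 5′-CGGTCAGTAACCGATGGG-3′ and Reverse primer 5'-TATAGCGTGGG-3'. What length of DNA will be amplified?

Scanning the template, CGGTCAGTAACCGATGGG occurs at positions 20–37; this primer anneals to the bottom strand there with its 3' end pointing downstream.
The reverse primer's reverse complement is CCCACGCTATA, which matches the template at positions 138–148.
The product runs from position 20 to position 148, so its length is 148 − 20 + 1 = 129 bp.

129 bp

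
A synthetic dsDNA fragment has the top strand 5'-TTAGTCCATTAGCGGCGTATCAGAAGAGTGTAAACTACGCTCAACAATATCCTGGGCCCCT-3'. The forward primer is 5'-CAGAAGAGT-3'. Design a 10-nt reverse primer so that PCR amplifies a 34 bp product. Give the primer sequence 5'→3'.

5'-CAGGATATTG-3'

The forward primer binds at positions 21–29, so a 34 bp product ends at position 21 + 34 − 1 = 54.
The reverse primer anneals to the top strand over positions 45–54, i.e. to CAATATCCTG.
Its sequence written 5'→3' is the reverse complement: CAGGATATTG.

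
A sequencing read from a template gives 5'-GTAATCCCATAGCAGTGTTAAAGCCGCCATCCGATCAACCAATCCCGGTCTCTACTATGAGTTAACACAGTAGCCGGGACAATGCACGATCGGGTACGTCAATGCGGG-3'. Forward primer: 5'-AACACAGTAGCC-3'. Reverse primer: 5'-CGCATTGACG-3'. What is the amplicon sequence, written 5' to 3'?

5'-AACACAGTAGCCGGGACAATGCACGATCGGGTACGTCAATGCG-3'

The forward primer matches the template at positions 64–75.
Taking the reverse complement of CGCATTGACG gives CGTCAATGCG, found at positions 97–106 on the template; the primer anneals here to the top strand with its 3' end pointing upstream.
The product is the template from position 64 through 106 (43 bp).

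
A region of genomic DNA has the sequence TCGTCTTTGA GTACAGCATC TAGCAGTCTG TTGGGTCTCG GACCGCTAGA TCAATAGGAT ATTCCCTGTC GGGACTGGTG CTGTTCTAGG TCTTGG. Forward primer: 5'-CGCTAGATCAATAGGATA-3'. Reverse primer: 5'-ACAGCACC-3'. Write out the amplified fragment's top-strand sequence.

Scanning the template, CGCTAGATCAATAGGATA occurs at positions 44–61; this primer anneals to the bottom strand there with its 3' end pointing downstream.
Taking the reverse complement of ACAGCACC gives GGTGCTGT, found at positions 77–84 on the template; the primer anneals here to the top strand with its 3' end pointing upstream.
The product is the template from position 44 through 84 (41 bp).

5'-CGCTAGATCAATAGGATATTCCCTGTCGGGACTGGTGCTGT-3'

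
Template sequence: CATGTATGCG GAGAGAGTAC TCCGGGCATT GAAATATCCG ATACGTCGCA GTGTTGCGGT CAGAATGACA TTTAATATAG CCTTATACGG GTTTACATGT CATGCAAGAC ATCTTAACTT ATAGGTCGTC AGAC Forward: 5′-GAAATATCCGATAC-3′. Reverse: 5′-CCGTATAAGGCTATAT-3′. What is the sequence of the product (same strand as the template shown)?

5'-GAAATATCCGATACGTCGCAGTGTTGCGGTCAGAATGACATTTAATATAGCCTTATACGG-3'

The forward primer matches the template at positions 31–44.
The reverse primer's reverse complement is ATATAGCCTTATACGG, which matches the template at positions 75–90.
The product is the template from position 31 through 90 (60 bp).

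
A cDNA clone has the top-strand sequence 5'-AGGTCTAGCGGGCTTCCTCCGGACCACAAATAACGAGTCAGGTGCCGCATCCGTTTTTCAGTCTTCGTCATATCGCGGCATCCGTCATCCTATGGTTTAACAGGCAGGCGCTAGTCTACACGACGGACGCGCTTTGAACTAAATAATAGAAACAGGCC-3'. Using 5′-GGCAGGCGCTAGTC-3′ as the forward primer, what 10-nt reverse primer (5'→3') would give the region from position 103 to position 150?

5'-TCTATTATTT-3'

The product's 3' end on the top strand is position 150.
The reverse primer anneals to the top strand over positions 141–150, i.e. to AAATAATAGA.
Its sequence written 5'→3' is the reverse complement: TCTATTATTT.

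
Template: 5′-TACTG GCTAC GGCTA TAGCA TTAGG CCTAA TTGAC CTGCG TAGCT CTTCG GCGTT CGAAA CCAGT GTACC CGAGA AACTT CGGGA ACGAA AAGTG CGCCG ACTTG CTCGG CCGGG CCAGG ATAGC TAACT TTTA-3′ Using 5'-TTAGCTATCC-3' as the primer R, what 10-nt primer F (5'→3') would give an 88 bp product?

The reverse primer's reverse complement GGATAGCTAA matches the template at positions 119–128, so the product ends at position 128.
An 88 bp product then starts at position 128 − 88 + 1 = 41.
The forward primer is identical to the top strand there: TAGCTCTTCG.

5'-TAGCTCTTCG-3'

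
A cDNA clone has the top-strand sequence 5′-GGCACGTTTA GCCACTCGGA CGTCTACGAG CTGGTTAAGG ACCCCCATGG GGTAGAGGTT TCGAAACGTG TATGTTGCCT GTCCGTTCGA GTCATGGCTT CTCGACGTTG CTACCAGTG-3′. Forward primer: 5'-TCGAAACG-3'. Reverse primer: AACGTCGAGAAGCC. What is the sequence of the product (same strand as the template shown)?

Scanning the template, TCGAAACG occurs at positions 61–68; this primer anneals to the bottom strand there with its 3' end pointing downstream.
The reverse primer's reverse complement is GGCTTCTCGACGTT, which matches the template at positions 96–109.
The product is the template from position 61 through 109 (49 bp).

5'-TCGAAACGTGTATGTTGCCTGTCCGTTCGAGTCATGGCTTCTCGACGTT-3'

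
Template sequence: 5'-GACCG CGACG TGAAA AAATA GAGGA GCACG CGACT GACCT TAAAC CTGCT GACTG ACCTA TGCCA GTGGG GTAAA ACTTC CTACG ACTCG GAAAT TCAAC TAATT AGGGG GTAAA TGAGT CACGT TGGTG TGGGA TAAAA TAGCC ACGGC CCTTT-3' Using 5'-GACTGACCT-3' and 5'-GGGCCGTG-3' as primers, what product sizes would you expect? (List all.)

The forward primer GACTGACCT matches the top strand at positions 32–40, 51–59.
The reverse primer's reverse complement is CACGGCCC, matching at positions 145–152.
Each forward site pairs with the reverse site to give a product ending at position 152: sizes 121, 102 bp.

121 bp, 102 bp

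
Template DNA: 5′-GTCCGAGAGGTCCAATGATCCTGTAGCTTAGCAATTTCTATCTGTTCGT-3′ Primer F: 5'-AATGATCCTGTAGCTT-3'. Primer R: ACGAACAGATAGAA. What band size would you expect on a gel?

Forward primer AATGATCCTGTAGCTT is found on the top strand at positions 14–29.
Reverse complement of the reverse primer: TTCTATCTGTTCGT. This occurs on the top strand at positions 36–49.
Product length = (reverse-primer end) − (forward-primer start) + 1 = 49 − 14 + 1 = 36 bp.

36 bp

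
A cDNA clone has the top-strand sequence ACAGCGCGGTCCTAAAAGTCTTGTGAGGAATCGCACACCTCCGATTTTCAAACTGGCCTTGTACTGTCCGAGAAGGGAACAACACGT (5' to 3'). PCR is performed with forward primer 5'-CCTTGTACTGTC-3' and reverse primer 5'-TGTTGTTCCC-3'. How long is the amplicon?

28 bp

Forward primer CCTTGTACTGTC is found on the top strand at positions 57–68.
Reverse complement of the reverse primer: GGGAACAACA. This occurs on the top strand at positions 75–84.
Amplicon spans positions 57–84: 28 bp.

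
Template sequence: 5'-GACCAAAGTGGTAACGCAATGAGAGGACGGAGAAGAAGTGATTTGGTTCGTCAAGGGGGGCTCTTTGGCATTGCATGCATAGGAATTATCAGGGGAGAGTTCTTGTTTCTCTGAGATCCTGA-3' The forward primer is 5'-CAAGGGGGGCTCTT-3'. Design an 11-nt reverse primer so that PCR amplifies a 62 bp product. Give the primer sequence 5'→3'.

The forward primer binds at positions 52–65, so a 62 bp product ends at position 52 + 62 − 1 = 113.
The reverse primer anneals to the top strand over positions 103–113, i.e. to TTGTTTCTCTG.
Its sequence written 5'→3' is the reverse complement: CAGAGAAACAA.

5'-CAGAGAAACAA-3'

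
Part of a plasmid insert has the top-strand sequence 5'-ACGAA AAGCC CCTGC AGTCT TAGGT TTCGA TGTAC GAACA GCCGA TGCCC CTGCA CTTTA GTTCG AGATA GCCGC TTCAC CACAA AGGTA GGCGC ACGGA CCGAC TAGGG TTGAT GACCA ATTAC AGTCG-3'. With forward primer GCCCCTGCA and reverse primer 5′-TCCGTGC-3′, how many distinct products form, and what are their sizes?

Two products: 93 bp, 54 bp

The forward primer GCCCCTGCA matches the top strand at positions 8–16, 47–55.
The reverse primer's reverse complement is GCACGGA, matching at positions 94–100.
Each forward site pairs with the reverse site to give a product ending at position 100: sizes 93, 54 bp.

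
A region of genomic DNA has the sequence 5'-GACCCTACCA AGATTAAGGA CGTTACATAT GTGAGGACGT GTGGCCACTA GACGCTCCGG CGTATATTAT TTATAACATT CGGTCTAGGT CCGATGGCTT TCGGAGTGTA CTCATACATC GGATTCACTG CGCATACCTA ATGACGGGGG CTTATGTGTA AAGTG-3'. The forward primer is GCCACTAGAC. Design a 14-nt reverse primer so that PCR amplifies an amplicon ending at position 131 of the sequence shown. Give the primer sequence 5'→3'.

The forward primer binds at positions 44–53; the product's 3' end on the top strand is position 131.
The reverse primer anneals to the top strand over positions 118–131, i.e. to ATCGGATTCACTGC.
Its sequence written 5'→3' is the reverse complement: GCAGTGAATCCGAT.

5'-GCAGTGAATCCGAT-3'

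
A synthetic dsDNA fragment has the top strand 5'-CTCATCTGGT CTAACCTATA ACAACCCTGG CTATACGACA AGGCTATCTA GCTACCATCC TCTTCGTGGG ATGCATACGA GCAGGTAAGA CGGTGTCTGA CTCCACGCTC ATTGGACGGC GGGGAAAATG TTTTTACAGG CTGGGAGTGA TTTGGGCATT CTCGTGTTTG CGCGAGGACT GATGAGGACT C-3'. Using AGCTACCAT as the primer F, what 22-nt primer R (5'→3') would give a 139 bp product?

The forward primer binds at positions 50–58, so a 139 bp product ends at position 50 + 139 − 1 = 188.
The reverse primer anneals to the top strand over positions 167–188, i.e. to TTTGCGCGAGGACTGATGAGGA.
Its sequence written 5'→3' is the reverse complement: TCCTCATCAGTCCTCGCGCAAA.

5'-TCCTCATCAGTCCTCGCGCAAA-3'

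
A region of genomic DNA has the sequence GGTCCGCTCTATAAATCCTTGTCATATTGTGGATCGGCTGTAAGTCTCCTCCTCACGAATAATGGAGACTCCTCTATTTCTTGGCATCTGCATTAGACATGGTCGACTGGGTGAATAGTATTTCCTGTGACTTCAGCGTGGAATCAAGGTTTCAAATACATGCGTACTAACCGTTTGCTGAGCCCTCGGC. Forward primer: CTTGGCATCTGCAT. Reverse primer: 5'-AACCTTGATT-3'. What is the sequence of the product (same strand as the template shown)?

5'-CTTGGCATCTGCATTAGACATGGTCGACTGGGTGAATAGTATTTCCTGTGACTTCAGCGTGGAATCAAGGTT-3'

Scanning the template, CTTGGCATCTGCAT occurs at positions 80–93; this primer anneals to the bottom strand there with its 3' end pointing downstream.
Taking the reverse complement of AACCTTGATT gives AATCAAGGTT, found at positions 142–151 on the template; the primer anneals here to the top strand with its 3' end pointing upstream.
The product is the template from position 80 through 151 (72 bp).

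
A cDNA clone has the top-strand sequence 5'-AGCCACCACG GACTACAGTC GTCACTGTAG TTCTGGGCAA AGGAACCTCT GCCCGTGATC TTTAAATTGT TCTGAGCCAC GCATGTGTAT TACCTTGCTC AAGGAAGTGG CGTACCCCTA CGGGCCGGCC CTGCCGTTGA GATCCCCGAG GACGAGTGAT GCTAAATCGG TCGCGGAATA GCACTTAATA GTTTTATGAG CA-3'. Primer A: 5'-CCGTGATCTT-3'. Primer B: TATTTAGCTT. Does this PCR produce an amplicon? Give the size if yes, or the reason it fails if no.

No product — primer B has no binding site in the template.

Primer B (TATTTAGCTT) does not match the top strand, and its reverse complement AAGCTAAATA does not match either.
With no annealing site for primer B, no amplification occurs.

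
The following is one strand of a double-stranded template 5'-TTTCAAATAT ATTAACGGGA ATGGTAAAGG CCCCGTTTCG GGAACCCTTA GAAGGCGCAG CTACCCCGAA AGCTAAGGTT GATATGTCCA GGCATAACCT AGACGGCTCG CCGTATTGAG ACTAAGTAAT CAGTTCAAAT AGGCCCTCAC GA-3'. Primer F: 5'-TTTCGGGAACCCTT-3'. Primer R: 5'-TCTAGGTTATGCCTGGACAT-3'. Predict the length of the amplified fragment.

Scanning the template, TTTCGGGAACCCTT occurs at positions 36–49; this primer anneals to the bottom strand there with its 3' end pointing downstream.
Taking the reverse complement of TCTAGGTTATGCCTGGACAT gives ATGTCCAGGCATAACCTAGA, found at positions 84–103 on the template; the primer anneals here to the top strand with its 3' end pointing upstream.
The product runs from position 36 to position 103, so its length is 103 − 36 + 1 = 68 bp.

68 bp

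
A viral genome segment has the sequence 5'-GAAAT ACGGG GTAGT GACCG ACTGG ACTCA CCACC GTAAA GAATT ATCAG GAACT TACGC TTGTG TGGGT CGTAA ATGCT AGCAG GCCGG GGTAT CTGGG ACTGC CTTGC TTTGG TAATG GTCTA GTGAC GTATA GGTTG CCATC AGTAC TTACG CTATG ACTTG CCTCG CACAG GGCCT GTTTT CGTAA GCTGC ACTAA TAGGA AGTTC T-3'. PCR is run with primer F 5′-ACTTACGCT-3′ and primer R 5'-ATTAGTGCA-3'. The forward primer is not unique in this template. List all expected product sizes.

149 bp, 53 bp

The forward primer ACTTACGCT matches the top strand at positions 53–61, 149–157.
The reverse primer's reverse complement is TGCACTAAT, matching at positions 193–201.
Each forward site pairs with the reverse site to give a product ending at position 201: sizes 149, 53 bp.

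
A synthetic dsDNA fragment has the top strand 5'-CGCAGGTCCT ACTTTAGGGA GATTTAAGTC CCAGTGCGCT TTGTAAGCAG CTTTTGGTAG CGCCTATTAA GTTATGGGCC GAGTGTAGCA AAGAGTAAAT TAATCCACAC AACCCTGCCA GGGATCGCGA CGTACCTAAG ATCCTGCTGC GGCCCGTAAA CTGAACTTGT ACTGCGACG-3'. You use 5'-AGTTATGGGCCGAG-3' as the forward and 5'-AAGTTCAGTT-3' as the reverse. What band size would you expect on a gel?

99 bp

The forward primer matches the template at positions 70–83.
Reverse complement of the reverse primer: AACTGAACTT. This occurs on the top strand at positions 159–168.
Amplicon spans positions 70–168: 99 bp.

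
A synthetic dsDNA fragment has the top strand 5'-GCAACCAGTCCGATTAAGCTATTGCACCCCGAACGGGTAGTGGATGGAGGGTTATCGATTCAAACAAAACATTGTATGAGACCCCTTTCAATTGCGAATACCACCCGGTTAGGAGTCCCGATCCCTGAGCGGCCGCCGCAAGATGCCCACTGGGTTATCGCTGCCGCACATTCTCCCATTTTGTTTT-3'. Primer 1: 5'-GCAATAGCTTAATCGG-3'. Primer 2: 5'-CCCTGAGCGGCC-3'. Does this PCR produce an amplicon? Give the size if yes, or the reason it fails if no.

Primer 1 (GCAATAGCTTAATCGG) has reverse complement CCGATTAAGCTATTGC, which matches the top strand at positions 10–25; primer 1 anneals to the top strand there with its 3' end pointing upstream toward position 10.
Primer 2 (CCCTGAGCGGCC) matches the top strand directly at positions 123–134; it anneals to the bottom strand with its 3' end pointing downstream toward position 134.
The 3' ends diverge (primer 1 extends toward position 1, primer 2 toward position 187), so the primers never converge on a shared product.

No product — the primers' 3' ends point away from each other.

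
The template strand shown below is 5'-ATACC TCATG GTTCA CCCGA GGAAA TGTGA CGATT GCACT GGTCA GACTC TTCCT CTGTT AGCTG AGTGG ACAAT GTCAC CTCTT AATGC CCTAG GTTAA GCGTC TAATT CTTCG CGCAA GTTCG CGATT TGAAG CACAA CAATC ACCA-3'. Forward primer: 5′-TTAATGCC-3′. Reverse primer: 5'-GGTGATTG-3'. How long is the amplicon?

65 bp

The forward primer matches the template at positions 84–91.
Taking the reverse complement of GGTGATTG gives CAATCACC, found at positions 141–148 on the template; the primer anneals here to the top strand with its 3' end pointing upstream.
The product runs from position 84 to position 148, so its length is 148 − 84 + 1 = 65 bp.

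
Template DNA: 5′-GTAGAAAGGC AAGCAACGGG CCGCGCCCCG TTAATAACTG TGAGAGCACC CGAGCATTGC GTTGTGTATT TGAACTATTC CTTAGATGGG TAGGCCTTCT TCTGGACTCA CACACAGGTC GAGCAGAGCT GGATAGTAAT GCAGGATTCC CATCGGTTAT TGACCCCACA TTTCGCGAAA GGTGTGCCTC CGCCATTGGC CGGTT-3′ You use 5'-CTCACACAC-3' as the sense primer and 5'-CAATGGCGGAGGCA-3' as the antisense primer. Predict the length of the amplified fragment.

92 bp

Forward primer CTCACACAC is found on the top strand at positions 107–115.
Taking the reverse complement of CAATGGCGGAGGCA gives TGCCTCCGCCATTG, found at positions 185–198 on the template; the primer anneals here to the top strand with its 3' end pointing upstream.
The product runs from position 107 to position 198, so its length is 198 − 107 + 1 = 92 bp.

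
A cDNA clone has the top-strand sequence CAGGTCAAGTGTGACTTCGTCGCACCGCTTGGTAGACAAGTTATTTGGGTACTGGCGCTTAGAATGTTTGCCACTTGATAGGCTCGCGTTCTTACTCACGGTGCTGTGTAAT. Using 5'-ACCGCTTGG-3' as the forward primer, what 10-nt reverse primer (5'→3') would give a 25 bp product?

The forward primer binds at positions 24–32, so a 25 bp product ends at position 24 + 25 − 1 = 48.
The reverse primer anneals to the top strand over positions 39–48, i.e. to AGTTATTTGG.
Its sequence written 5'→3' is the reverse complement: CCAAATAACT.

5'-CCAAATAACT-3'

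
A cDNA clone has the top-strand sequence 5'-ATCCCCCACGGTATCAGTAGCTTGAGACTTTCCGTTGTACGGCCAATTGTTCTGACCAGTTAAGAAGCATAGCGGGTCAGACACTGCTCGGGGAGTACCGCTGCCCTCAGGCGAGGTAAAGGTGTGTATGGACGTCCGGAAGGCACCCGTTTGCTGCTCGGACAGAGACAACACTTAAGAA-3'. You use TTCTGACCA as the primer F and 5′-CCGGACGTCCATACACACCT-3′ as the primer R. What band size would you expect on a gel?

Forward primer TTCTGACCA is found on the top strand at positions 50–58.
Reverse complement of the reverse primer: AGGTGTGTATGGACGTCCGG. This occurs on the top strand at positions 120–139.
The product runs from position 50 to position 139, so its length is 139 − 50 + 1 = 90 bp.

90 bp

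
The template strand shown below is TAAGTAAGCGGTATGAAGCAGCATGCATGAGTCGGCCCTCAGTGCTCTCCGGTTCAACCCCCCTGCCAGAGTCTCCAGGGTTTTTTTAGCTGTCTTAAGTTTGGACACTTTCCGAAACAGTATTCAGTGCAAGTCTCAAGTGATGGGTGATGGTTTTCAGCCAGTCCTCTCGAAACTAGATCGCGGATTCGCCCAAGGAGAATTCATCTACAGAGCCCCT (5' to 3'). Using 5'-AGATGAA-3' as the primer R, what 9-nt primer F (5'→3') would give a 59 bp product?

5'-TGGTTTTCA-3'

The reverse primer's reverse complement TTCATCT matches the template at positions 203–209, so the product ends at position 209.
A 59 bp product then starts at position 209 − 59 + 1 = 151.
The forward primer is identical to the top strand there: TGGTTTTCA.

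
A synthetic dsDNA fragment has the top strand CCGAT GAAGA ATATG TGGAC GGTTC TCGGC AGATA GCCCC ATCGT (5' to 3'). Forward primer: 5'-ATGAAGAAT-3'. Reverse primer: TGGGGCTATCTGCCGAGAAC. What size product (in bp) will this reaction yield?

Forward primer ATGAAGAAT is found on the top strand at positions 4–12.
Reverse complement of the reverse primer: GTTCTCGGCAGATAGCCCCA. This occurs on the top strand at positions 22–41.
Amplicon spans positions 4–41: 38 bp.

38 bp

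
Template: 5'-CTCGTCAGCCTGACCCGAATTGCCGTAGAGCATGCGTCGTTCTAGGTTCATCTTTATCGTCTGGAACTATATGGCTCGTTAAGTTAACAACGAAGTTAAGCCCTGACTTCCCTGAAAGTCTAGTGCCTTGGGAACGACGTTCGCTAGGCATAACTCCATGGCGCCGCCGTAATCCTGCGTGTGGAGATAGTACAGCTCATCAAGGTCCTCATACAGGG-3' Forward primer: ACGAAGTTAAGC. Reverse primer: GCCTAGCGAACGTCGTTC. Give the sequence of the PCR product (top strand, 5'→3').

The forward primer matches the template at positions 90–101.
Taking the reverse complement of GCCTAGCGAACGTCGTTC gives GAACGACGTTCGCTAGGC, found at positions 132–149 on the template; the primer anneals here to the top strand with its 3' end pointing upstream.
The product is the template from position 90 through 149 (60 bp).

5'-ACGAAGTTAAGCCCTGACTTCCCTGAAAGTCTAGTGCCTTGGGAACGACGTTCGCTAGGC-3'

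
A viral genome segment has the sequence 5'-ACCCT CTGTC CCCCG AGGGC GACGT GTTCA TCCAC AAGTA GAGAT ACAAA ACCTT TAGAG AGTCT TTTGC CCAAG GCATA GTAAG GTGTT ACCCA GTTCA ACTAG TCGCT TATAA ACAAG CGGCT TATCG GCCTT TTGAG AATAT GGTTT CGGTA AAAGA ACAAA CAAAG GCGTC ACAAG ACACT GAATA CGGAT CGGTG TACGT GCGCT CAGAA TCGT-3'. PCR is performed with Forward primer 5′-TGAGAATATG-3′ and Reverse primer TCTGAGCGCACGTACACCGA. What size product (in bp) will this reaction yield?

Forward primer TGAGAATATG is found on the top strand at positions 137–146.
Reverse complement of the reverse primer: TCGGTGTACGTGCGCTCAGA. This occurs on the top strand at positions 195–214.
The product runs from position 137 to position 214, so its length is 214 − 137 + 1 = 78 bp.

78 bp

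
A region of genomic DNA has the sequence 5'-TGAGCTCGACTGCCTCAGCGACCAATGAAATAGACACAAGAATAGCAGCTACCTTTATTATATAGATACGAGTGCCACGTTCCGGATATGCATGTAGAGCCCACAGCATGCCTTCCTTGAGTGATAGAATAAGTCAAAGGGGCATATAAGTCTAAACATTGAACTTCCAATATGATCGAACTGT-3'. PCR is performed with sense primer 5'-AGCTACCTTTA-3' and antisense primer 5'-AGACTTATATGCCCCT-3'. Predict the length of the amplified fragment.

The forward primer matches the template at positions 47–57.
Taking the reverse complement of AGACTTATATGCCCCT gives AGGGGCATATAAGTCT, found at positions 138–153 on the template; the primer anneals here to the top strand with its 3' end pointing upstream.
Product length = (reverse-primer end) − (forward-primer start) + 1 = 153 − 47 + 1 = 107 bp.

107 bp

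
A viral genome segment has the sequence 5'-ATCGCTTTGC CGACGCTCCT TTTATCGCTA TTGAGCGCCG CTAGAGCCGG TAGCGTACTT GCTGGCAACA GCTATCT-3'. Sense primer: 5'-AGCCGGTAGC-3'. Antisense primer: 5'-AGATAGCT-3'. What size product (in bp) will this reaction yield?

Scanning the template, AGCCGGTAGC occurs at positions 45–54; this primer anneals to the bottom strand there with its 3' end pointing downstream.
Reverse complement of the reverse primer: AGCTATCT. This occurs on the top strand at positions 70–77.
Product length = (reverse-primer end) − (forward-primer start) + 1 = 77 − 45 + 1 = 33 bp.

33 bp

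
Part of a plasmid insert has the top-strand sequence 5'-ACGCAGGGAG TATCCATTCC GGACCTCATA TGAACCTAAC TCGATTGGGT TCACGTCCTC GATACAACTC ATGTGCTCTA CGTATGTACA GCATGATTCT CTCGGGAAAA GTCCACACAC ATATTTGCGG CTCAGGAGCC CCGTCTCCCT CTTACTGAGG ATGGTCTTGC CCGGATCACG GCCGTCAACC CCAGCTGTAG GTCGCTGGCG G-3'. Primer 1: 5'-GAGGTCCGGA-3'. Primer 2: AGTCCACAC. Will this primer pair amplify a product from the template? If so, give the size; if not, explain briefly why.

No product — the primers' 3' ends point away from each other.

Primer 1 (GAGGTCCGGA) has reverse complement TCCGGACCTC, which matches the top strand at positions 18–27; primer 1 anneals to the top strand there with its 3' end pointing upstream toward position 18.
Primer 2 (AGTCCACAC) matches the top strand directly at positions 110–118; it anneals to the bottom strand with its 3' end pointing downstream toward position 118.
The 3' ends diverge (primer 1 extends toward position 1, primer 2 toward position 211), so the primers never converge on a shared product.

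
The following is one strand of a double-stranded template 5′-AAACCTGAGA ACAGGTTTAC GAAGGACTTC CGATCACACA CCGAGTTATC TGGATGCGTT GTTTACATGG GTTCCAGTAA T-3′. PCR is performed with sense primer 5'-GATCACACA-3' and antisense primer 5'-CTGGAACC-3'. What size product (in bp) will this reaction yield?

46 bp

Forward primer GATCACACA is found on the top strand at positions 32–40.
Reverse complement of the reverse primer: GGTTCCAG. This occurs on the top strand at positions 70–77.
Product length = (reverse-primer end) − (forward-primer start) + 1 = 77 − 32 + 1 = 46 bp.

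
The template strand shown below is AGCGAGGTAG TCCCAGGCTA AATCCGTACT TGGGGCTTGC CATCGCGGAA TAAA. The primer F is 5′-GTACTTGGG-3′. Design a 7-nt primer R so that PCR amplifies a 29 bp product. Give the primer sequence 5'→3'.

The forward primer binds at positions 26–34, so a 29 bp product ends at position 26 + 29 − 1 = 54.
The reverse primer anneals to the top strand over positions 48–54, i.e. to GAATAAA.
Its sequence written 5'→3' is the reverse complement: TTTATTC.

5'-TTTATTC-3'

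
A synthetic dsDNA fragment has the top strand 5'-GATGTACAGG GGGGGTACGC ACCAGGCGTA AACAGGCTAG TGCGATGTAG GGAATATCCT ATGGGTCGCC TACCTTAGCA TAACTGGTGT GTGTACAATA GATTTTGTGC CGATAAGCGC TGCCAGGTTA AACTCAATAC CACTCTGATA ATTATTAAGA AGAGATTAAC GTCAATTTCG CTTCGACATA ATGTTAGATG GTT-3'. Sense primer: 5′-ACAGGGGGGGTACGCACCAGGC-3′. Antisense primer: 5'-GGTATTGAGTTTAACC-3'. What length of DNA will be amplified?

The forward primer matches the template at positions 6–27.
Taking the reverse complement of GGTATTGAGTTTAACC gives GGTTAAACTCAATACC, found at positions 126–141 on the template; the primer anneals here to the top strand with its 3' end pointing upstream.
The product runs from position 6 to position 141, so its length is 141 − 6 + 1 = 136 bp.

136 bp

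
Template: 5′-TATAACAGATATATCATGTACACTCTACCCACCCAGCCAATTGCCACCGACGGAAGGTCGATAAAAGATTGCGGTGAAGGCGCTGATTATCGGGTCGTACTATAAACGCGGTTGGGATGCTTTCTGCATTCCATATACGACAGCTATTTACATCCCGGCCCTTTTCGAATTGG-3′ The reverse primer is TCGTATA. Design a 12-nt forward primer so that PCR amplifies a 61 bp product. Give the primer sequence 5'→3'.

The reverse primer's reverse complement TATACGA matches the template at positions 134–140, so the product ends at position 140.
A 61 bp product then starts at position 140 − 61 + 1 = 80.
The forward primer is identical to the top strand there: GCGCTGATTATC.

5'-GCGCTGATTATC-3'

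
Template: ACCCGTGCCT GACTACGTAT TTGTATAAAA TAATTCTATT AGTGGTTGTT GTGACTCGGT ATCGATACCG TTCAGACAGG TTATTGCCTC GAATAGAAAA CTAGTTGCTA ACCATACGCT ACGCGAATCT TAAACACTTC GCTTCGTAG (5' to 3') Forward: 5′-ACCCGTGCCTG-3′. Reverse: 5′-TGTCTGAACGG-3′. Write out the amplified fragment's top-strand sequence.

5'-ACCCGTGCCTGACTACGTATTTGTATAAAATAATTCTATTAGTGGTTGTTGTGACTCGGTATCGATACCGTTCAGACA-3'

The forward primer matches the template at positions 1–11.
Reverse complement of the reverse primer: CCGTTCAGACA. This occurs on the top strand at positions 68–78.
The product is the template from position 1 through 78 (78 bp).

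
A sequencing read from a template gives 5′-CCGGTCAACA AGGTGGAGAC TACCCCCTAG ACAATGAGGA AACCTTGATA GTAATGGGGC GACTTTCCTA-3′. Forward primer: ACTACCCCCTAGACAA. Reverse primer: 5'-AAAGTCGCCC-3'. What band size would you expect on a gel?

48 bp

The forward primer matches the template at positions 19–34.
Taking the reverse complement of AAAGTCGCCC gives GGGCGACTTT, found at positions 57–66 on the template; the primer anneals here to the top strand with its 3' end pointing upstream.
Product length = (reverse-primer end) − (forward-primer start) + 1 = 66 − 19 + 1 = 48 bp.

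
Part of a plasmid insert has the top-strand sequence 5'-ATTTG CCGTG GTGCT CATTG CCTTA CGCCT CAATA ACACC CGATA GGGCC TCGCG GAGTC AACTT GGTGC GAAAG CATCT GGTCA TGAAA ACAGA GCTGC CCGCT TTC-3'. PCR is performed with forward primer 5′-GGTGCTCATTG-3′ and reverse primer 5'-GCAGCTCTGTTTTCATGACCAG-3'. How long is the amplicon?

Scanning the template, GGTGCTCATTG occurs at positions 10–20; this primer anneals to the bottom strand there with its 3' end pointing downstream.
The reverse primer's reverse complement is CTGGTCATGAAAACAGAGCTGC, which matches the template at positions 79–100.
Amplicon spans positions 10–100: 91 bp.

91 bp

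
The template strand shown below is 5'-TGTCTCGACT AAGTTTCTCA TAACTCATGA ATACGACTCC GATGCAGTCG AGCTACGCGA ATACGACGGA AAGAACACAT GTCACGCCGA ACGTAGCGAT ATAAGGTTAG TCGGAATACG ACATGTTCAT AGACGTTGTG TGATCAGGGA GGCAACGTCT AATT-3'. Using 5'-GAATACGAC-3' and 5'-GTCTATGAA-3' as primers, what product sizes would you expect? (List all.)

The forward primer GAATACGAC matches the top strand at positions 29–37, 59–67, 114–122.
The reverse primer's reverse complement is TTCATAGAC, matching at positions 126–134.
Each forward site pairs with the reverse site to give a product ending at position 134: sizes 106, 76, 21 bp.

106 bp, 76 bp, 21 bp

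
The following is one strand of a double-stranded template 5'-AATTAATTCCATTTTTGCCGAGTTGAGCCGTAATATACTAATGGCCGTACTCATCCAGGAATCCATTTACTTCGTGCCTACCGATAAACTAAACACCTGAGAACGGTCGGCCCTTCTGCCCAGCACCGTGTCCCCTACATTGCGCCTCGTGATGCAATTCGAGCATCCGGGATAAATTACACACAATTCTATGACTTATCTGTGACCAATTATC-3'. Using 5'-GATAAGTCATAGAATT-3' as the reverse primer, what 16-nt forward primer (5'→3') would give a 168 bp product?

The reverse primer's reverse complement AATTCTATGACTTATC matches the template at positions 185–200, so the product ends at position 200.
A 168 bp product then starts at position 200 − 168 + 1 = 33.
The forward primer is identical to the top strand there: ATATACTAATGGCCGT.

5'-ATATACTAATGGCCGT-3'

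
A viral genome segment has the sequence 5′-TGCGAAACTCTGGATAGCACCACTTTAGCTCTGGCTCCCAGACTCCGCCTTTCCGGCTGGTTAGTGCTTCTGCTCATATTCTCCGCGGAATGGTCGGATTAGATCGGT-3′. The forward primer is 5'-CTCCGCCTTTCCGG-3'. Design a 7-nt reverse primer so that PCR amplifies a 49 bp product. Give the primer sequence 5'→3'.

The forward primer binds at positions 43–56, so a 49 bp product ends at position 43 + 49 − 1 = 91.
The reverse primer anneals to the top strand over positions 85–91, i.e. to GCGGAAT.
Its sequence written 5'→3' is the reverse complement: ATTCCGC.

5'-ATTCCGC-3'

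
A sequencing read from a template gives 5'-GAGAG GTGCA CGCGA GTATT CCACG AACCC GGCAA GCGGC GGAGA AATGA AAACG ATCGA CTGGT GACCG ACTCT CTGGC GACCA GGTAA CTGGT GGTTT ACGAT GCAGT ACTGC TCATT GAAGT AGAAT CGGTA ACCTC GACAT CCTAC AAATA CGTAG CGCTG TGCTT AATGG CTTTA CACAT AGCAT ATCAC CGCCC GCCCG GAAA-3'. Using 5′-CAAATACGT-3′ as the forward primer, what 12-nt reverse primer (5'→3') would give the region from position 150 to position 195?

5'-GTGATATGCTAT-3'

The product's 3' end on the top strand is position 195.
The reverse primer anneals to the top strand over positions 184–195, i.e. to ATAGCATATCAC.
Its sequence written 5'→3' is the reverse complement: GTGATATGCTAT.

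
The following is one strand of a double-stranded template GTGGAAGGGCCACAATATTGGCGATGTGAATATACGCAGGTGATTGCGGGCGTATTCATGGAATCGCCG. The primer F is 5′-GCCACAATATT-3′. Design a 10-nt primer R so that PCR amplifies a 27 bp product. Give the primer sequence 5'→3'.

The forward primer binds at positions 9–19, so a 27 bp product ends at position 9 + 27 − 1 = 35.
The reverse primer anneals to the top strand over positions 26–35, i.e. to GTGAATATAC.
Its sequence written 5'→3' is the reverse complement: GTATATTCAC.

5'-GTATATTCAC-3'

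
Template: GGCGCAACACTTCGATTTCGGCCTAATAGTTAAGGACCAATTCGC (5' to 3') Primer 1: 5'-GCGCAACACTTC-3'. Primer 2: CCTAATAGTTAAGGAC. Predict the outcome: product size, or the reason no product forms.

Primer 1 (GCGCAACACTTC) matches the top strand at positions 2–13 (3' end points downstream).
Primer 2 (CCTAATAGTTAAGGAC) also matches the top strand directly, at positions 22–37 — its reverse complement GTCCTTAACTATTAGG is not present.
Both primers anneal to the bottom strand with 3' ends pointing the same way, so neither can prime synthesis back toward the other.

No product — both primers anneal to the same strand and extend in the same direction.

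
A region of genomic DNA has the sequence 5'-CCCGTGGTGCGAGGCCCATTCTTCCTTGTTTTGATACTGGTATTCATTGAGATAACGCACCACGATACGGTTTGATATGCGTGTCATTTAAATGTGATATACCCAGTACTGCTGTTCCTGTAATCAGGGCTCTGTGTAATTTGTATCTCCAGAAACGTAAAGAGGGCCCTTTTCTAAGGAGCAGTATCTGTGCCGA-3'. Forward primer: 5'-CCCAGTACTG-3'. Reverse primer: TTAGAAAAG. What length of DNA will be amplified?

Scanning the template, CCCAGTACTG occurs at positions 102–111; this primer anneals to the bottom strand there with its 3' end pointing downstream.
The reverse primer's reverse complement is CTTTTCTAA, which matches the template at positions 169–177.
Product length = (reverse-primer end) − (forward-primer start) + 1 = 177 − 102 + 1 = 76 bp.

76 bp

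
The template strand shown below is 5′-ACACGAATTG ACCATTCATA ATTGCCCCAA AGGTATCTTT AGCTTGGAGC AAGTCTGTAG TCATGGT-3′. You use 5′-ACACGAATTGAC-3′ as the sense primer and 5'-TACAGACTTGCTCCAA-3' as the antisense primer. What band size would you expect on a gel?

Forward primer ACACGAATTGAC is found on the top strand at positions 1–12.
The reverse primer's reverse complement is TTGGAGCAAGTCTGTA, which matches the template at positions 44–59.
Amplicon spans positions 1–59: 59 bp.

59 bp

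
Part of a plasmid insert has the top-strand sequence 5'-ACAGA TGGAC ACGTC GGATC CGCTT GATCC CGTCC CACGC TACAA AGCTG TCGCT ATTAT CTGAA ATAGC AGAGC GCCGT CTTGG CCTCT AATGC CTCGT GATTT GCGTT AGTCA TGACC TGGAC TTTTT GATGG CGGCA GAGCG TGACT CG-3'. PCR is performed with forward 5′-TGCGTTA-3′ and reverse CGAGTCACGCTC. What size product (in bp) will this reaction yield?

48 bp

Forward primer TGCGTTA is found on the top strand at positions 105–111.
Taking the reverse complement of CGAGTCACGCTC gives GAGCGTGACTCG, found at positions 141–152 on the template; the primer anneals here to the top strand with its 3' end pointing upstream.
The product runs from position 105 to position 152, so its length is 152 − 105 + 1 = 48 bp.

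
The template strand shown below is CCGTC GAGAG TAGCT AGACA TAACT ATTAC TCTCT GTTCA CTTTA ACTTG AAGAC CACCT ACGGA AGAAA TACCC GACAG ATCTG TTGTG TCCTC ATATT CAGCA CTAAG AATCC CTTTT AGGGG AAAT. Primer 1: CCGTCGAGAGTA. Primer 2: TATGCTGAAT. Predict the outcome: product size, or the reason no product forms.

Primer 2 (TATGCTGAAT) does not match the top strand, and its reverse complement ATTCAGCATA does not match either.
With no annealing site for primer 2, no amplification occurs.

No product — primer 2 has no binding site in the template.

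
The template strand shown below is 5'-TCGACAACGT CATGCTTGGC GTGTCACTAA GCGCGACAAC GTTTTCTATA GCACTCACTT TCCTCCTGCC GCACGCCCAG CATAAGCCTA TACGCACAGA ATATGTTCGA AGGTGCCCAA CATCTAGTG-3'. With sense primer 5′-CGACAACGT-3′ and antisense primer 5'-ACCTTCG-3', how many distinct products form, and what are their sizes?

Two products: 113 bp, 81 bp

The forward primer CGACAACGT matches the top strand at positions 2–10, 34–42.
The reverse primer's reverse complement is CGAAGGT, matching at positions 108–114.
Each forward site pairs with the reverse site to give a product ending at position 114: sizes 113, 81 bp.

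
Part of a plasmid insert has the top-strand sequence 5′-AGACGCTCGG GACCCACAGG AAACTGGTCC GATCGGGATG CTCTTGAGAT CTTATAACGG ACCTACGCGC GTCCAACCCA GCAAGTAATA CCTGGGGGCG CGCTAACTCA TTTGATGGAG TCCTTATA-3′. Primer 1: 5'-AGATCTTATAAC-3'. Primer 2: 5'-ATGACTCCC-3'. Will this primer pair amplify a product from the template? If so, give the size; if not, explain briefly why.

No product — primer 2 has no binding site in the template.

Primer 2 (ATGACTCCC) does not match the top strand, and its reverse complement GGGAGTCAT does not match either.
With no annealing site for primer 2, no amplification occurs.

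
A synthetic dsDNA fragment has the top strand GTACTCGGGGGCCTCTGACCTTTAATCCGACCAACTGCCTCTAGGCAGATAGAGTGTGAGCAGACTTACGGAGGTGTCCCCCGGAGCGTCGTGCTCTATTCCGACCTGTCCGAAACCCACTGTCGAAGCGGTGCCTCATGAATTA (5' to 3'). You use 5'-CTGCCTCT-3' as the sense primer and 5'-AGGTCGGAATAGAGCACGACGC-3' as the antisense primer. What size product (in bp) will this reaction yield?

73 bp

Scanning the template, CTGCCTCT occurs at positions 35–42; this primer anneals to the bottom strand there with its 3' end pointing downstream.
Reverse complement of the reverse primer: GCGTCGTGCTCTATTCCGACCT. This occurs on the top strand at positions 86–107.
Amplicon spans positions 35–107: 73 bp.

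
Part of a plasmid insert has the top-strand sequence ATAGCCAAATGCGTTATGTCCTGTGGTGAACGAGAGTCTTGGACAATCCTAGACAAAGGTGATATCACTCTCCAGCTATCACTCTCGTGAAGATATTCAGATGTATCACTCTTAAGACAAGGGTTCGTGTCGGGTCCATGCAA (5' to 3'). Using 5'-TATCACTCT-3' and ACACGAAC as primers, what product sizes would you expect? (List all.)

The forward primer TATCACTCT matches the top strand at positions 63–71, 77–85, 104–112.
The reverse primer's reverse complement is GTTCGTGT, matching at positions 123–130.
Each forward site pairs with the reverse site to give a product ending at position 130: sizes 68, 54, 27 bp.

68 bp, 54 bp, 27 bp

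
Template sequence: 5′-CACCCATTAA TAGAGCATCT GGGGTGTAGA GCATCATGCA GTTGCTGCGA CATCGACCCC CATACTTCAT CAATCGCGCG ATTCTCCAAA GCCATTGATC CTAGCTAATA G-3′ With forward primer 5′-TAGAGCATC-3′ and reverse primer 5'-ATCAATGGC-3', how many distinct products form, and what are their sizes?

Two products: 89 bp, 73 bp

The forward primer TAGAGCATC matches the top strand at positions 11–19, 27–35.
The reverse primer's reverse complement is GCCATTGAT, matching at positions 91–99.
Each forward site pairs with the reverse site to give a product ending at position 99: sizes 89, 73 bp.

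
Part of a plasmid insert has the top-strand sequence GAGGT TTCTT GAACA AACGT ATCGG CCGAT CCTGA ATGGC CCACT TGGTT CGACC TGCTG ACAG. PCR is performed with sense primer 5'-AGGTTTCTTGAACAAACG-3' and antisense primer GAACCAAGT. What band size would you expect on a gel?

50 bp

The forward primer matches the template at positions 2–19.
Taking the reverse complement of GAACCAAGT gives ACTTGGTTC, found at positions 43–51 on the template; the primer anneals here to the top strand with its 3' end pointing upstream.
Product length = (reverse-primer end) − (forward-primer start) + 1 = 51 − 2 + 1 = 50 bp.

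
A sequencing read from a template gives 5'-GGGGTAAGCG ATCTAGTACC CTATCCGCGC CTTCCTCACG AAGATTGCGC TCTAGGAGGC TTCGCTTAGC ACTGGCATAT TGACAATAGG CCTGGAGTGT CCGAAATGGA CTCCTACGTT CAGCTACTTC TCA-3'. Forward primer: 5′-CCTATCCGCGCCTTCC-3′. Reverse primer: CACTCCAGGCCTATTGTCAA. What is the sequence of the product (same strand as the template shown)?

Forward primer CCTATCCGCGCCTTCC is found on the top strand at positions 20–35.
Reverse complement of the reverse primer: TTGACAATAGGCCTGGAGTG. This occurs on the top strand at positions 80–99.
The product is the template from position 20 through 99 (80 bp).

5'-CCTATCCGCGCCTTCCTCACGAAGATTGCGCTCTAGGAGGCTTCGCTTAGCACTGGCATATTGACAATAGGCCTGGAGTG-3'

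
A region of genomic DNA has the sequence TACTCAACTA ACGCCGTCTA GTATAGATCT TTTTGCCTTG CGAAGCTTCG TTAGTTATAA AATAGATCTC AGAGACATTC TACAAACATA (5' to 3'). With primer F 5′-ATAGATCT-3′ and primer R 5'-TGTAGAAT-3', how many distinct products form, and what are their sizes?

The forward primer ATAGATCT matches the top strand at positions 23–30, 62–69.
The reverse primer's reverse complement is ATTCTACA, matching at positions 77–84.
Each forward site pairs with the reverse site to give a product ending at position 84: sizes 62, 23 bp.

Two products: 62 bp, 23 bp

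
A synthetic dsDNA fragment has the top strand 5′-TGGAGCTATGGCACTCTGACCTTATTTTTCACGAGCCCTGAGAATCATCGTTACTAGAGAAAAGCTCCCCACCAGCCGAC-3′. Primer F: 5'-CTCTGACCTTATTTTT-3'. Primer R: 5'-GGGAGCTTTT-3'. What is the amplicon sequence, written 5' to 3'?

The forward primer matches the template at positions 14–29.
Reverse complement of the reverse primer: AAAAGCTCCC. This occurs on the top strand at positions 60–69.
The product is the template from position 14 through 69 (56 bp).

5'-CTCTGACCTTATTTTTCACGAGCCCTGAGAATCATCGTTACTAGAGAAAAGCTCCC-3'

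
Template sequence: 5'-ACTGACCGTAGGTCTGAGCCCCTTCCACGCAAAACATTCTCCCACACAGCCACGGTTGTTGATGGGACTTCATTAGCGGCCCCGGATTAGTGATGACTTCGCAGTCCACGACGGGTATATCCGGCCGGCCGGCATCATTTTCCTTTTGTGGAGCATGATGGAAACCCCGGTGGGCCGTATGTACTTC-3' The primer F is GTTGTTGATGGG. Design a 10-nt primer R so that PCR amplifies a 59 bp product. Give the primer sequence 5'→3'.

5'-CGTCGTGGAC-3'

The forward primer binds at positions 55–66, so a 59 bp product ends at position 55 + 59 − 1 = 113.
The reverse primer anneals to the top strand over positions 104–113, i.e. to GTCCACGACG.
Its sequence written 5'→3' is the reverse complement: CGTCGTGGAC.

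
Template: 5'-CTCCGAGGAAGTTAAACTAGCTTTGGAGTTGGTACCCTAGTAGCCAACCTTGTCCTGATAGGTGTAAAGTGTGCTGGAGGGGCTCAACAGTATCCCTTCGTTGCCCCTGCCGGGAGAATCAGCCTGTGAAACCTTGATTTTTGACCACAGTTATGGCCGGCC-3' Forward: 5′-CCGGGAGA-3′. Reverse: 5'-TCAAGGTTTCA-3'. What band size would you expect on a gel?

28 bp

Scanning the template, CCGGGAGA occurs at positions 110–117; this primer anneals to the bottom strand there with its 3' end pointing downstream.
The reverse primer's reverse complement is TGAAACCTTGA, which matches the template at positions 127–137.
Product length = (reverse-primer end) − (forward-primer start) + 1 = 137 − 110 + 1 = 28 bp.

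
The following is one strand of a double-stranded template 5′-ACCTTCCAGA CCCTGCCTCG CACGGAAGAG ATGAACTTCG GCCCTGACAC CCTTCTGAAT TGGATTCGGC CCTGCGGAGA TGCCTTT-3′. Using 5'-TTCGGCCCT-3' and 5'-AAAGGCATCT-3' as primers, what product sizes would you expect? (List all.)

51 bp, 23 bp

The forward primer TTCGGCCCT matches the top strand at positions 37–45, 65–73.
The reverse primer's reverse complement is AGATGCCTTT, matching at positions 78–87.
Each forward site pairs with the reverse site to give a product ending at position 87: sizes 51, 23 bp.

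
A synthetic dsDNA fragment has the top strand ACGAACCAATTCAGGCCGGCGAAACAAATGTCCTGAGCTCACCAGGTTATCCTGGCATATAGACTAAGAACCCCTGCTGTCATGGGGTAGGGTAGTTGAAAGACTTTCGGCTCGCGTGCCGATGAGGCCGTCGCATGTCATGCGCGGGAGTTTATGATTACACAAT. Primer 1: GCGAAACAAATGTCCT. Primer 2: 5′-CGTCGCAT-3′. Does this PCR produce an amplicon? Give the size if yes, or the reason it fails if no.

No product — both primers anneal to the same strand and extend in the same direction.

Primer 1 (GCGAAACAAATGTCCT) matches the top strand at positions 19–34 (3' end points downstream).
Primer 2 (CGTCGCAT) also matches the top strand directly, at positions 129–136 — its reverse complement ATGCGACG is not present.
Both primers anneal to the bottom strand with 3' ends pointing the same way, so neither can prime synthesis back toward the other.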